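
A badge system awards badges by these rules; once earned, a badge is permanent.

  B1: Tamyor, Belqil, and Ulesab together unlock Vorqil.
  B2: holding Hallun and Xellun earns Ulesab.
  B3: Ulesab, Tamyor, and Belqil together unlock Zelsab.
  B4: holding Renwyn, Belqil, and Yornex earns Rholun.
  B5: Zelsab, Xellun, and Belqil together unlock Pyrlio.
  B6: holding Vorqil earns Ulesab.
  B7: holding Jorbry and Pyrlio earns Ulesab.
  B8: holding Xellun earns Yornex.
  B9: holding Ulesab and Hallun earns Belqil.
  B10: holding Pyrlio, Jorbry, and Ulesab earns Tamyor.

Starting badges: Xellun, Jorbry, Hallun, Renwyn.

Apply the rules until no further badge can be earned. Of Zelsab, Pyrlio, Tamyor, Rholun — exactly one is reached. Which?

With Xellun, Yornex is earned (B8).
With Hallun and Xellun, Ulesab is earned (B2).
With Ulesab and Hallun, Belqil is earned (B9).
With Renwyn, Belqil, and Yornex, Rholun is earned (B4).
Zelsab would need Ulesab, Tamyor, and Belqil (B3), but Tamyor is never earned. Tamyor would need Pyrlio, Jorbry, and Ulesab (B10), but Pyrlio is never earned. Pyrlio would need Zelsab, Xellun, and Belqil (B5), but Zelsab is never earned.

Rholun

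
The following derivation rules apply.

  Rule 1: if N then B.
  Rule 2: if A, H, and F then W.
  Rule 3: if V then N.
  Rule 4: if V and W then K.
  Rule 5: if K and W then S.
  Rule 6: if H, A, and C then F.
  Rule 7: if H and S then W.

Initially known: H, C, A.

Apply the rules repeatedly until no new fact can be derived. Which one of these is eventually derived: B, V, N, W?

From H, A, and C, Rule 6 gives F.
From A, H, and F, Rule 2 gives W.
B would need N (Rule 1), but N is never established. No rule produces V, and it is not given. N would need V (Rule 3), but V is never established.

W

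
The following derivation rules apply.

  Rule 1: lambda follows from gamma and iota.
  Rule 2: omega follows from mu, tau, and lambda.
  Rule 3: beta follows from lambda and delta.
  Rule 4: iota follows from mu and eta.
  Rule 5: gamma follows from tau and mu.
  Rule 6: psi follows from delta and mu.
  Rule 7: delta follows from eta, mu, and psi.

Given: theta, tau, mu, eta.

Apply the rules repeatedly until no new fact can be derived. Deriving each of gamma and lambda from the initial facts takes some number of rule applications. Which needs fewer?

gamma: From tau and mu, Rule 5 gives gamma. [1 rule application]
lambda: From mu and eta, Rule 4 gives iota. tau and mu hold, so gamma follows (Rule 5). gamma and iota hold, so lambda follows (Rule 1). [3 rule applications]
gamma needs fewer.

gamma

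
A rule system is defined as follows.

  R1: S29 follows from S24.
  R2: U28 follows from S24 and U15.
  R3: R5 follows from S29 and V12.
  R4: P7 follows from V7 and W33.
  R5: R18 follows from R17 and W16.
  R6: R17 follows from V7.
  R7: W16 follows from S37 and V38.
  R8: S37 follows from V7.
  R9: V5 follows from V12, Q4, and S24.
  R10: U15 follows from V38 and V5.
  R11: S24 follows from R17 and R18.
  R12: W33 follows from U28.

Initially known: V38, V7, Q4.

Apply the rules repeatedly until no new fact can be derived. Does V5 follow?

V5 would need V12, Q4, and S24 (R9), but V12 is never established.

No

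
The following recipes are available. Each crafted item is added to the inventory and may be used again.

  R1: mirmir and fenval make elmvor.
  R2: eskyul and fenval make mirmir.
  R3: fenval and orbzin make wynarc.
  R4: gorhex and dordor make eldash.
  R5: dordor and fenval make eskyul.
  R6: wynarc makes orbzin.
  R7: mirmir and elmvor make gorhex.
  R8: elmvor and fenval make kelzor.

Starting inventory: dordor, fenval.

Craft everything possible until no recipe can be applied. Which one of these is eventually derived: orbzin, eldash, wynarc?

dordor and fenval → eskyul (R5).
Using R2, eskyul and fenval make mirmir.
Using R1, mirmir and fenval make elmvor.
Using R7, mirmir and elmvor make gorhex.
gorhex and dordor → eldash (R4).
wynarc would need fenval and orbzin (R3), but orbzin is never obtained. orbzin would need wynarc (R6), but wynarc is never obtained.

eldash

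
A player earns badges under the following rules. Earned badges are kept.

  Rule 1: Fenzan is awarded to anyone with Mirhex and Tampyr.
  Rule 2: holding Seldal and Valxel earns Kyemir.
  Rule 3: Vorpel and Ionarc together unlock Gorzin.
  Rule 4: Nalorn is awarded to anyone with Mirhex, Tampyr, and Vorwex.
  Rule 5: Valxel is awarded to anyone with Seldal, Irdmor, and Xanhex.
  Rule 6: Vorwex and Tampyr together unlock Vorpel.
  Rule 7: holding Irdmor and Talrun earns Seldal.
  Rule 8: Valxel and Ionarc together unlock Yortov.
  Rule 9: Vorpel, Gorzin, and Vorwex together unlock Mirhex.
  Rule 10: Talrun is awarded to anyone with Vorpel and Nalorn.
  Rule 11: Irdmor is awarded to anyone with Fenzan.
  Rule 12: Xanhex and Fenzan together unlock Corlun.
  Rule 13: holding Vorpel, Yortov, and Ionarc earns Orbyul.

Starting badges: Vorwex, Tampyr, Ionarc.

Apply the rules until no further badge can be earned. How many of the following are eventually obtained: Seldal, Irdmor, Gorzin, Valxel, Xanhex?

With Vorwex and Tampyr, Vorpel is earned (Rule 6).
With Vorpel and Ionarc, Gorzin is earned (Rule 3).
With Vorpel, Gorzin, and Vorwex, Mirhex is earned (Rule 9).
With Mirhex, Tampyr, and Vorwex, Nalorn is earned (Rule 4).
With Mirhex and Tampyr, Fenzan is earned (Rule 1).
With Vorpel and Nalorn, Talrun is earned (Rule 10).
With Fenzan, Irdmor is earned (Rule 11).
With Irdmor and Talrun, Seldal is earned (Rule 7).
Seldal: reached.
Irdmor: reached.
Gorzin: reached.
Valxel would need Seldal, Irdmor, and Xanhex (Rule 5), but Xanhex is never earned.
No rule produces Xanhex, and it is not given.
Reached: Seldal, Irdmor, and Gorzin — 3 of the 5.

3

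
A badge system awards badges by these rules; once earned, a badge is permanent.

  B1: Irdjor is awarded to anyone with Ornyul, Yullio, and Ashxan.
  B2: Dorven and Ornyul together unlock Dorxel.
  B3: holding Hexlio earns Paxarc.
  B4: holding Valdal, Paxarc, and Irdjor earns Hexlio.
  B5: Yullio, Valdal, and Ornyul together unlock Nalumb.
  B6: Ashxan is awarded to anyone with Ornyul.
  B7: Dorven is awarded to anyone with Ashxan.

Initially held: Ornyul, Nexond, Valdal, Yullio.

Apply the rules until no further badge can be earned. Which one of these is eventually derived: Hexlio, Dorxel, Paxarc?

Dorxel

With Ornyul, Ashxan is earned (B6).
With Ashxan, Dorven is earned (B7).
With Dorven and Ornyul, Dorxel is earned (B2).
Hexlio would need Valdal, Paxarc, and Irdjor (B4), but Paxarc is never earned. Paxarc would need Hexlio (B3), but Hexlio is never earned.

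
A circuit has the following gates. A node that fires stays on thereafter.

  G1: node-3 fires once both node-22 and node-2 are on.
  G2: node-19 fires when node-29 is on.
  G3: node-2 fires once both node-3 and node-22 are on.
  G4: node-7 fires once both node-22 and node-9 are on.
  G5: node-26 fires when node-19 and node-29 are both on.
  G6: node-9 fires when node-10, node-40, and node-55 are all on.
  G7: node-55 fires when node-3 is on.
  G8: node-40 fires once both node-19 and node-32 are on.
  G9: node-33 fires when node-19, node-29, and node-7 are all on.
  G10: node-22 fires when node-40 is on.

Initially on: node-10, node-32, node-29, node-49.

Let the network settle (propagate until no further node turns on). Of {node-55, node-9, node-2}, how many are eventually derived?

node-55 would need node-3 (G7), but node-3 never turns on.
node-9 would need node-10, node-40, and node-55 (G6), but node-55 never turns on.
node-2 would need node-3 and node-22 (G3), but node-3 never turns on.
None of the 3 are reached.

0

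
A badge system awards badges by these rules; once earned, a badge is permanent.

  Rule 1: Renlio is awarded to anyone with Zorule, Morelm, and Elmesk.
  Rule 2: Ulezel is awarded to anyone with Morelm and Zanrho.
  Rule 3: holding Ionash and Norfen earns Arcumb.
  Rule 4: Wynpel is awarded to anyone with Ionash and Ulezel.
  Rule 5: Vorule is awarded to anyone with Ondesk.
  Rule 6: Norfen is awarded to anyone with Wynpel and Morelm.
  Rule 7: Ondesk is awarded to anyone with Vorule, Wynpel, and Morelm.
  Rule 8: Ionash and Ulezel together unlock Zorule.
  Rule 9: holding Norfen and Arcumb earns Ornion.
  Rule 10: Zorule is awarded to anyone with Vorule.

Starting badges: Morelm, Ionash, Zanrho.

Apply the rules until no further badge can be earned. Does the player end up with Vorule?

No

Vorule would need Ondesk (Rule 5), but Ondesk is never earned.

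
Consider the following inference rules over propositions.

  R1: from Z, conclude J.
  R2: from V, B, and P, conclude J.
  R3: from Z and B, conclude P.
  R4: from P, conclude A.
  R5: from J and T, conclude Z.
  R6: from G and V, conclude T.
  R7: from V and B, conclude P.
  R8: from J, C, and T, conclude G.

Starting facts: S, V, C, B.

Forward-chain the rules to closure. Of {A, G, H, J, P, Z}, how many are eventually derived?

V and B hold, so P follows (R7).
V, B, and P hold, so J follows (R2).
P holds, so A follows (R4).
A: reached.
G would need J, C, and T (R8), but T is never established.
No rule produces H, and it is not given.
J: reached.
P: reached.
Z would need J and T (R5), but T is never established.
Reached: A, J, and P — 3 of the 6.

3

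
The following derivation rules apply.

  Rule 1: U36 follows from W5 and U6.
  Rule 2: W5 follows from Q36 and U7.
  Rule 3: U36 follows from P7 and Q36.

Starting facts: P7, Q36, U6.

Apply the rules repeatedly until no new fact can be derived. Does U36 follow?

Yes

P7 and Q36 hold, so U36 follows (Rule 3).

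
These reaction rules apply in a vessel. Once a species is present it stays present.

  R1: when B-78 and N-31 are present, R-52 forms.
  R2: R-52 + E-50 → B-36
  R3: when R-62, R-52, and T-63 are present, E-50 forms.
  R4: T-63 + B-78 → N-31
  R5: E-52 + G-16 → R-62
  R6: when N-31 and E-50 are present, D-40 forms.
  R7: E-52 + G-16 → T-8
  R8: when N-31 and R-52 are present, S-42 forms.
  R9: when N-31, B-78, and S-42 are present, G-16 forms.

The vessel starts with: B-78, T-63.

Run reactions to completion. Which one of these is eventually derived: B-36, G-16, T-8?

G-16

T-63 and B-78 present → N-31 forms (R4).
B-78 and N-31 present → R-52 forms (R1).
N-31 and R-52 present → S-42 forms (R8).
N-31, B-78, and S-42 present → G-16 forms (R9).
B-36 would need R-52 and E-50 (R2), but E-50 never forms. T-8 would need E-52 and G-16 (R7), but E-52 never forms.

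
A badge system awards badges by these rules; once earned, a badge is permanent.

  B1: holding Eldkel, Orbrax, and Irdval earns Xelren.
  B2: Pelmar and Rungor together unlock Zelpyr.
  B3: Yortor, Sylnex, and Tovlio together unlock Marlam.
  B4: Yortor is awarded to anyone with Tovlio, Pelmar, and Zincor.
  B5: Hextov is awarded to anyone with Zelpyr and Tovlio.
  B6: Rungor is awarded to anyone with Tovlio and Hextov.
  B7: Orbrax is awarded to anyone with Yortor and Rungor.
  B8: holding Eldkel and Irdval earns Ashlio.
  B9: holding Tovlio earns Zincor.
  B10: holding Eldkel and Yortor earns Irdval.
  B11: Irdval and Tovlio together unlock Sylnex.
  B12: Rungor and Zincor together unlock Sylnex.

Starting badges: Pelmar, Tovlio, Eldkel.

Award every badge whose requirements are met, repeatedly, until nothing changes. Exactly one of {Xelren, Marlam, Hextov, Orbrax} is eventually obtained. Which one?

With Tovlio, Zincor is earned (B9).
With Tovlio, Pelmar, and Zincor, Yortor is earned (B4).
With Eldkel and Yortor, Irdval is earned (B10).
With Irdval and Tovlio, Sylnex is earned (B11).
With Yortor, Sylnex, and Tovlio, Marlam is earned (B3).
Hextov would need Zelpyr and Tovlio (B5), but Zelpyr is never earned. Orbrax would need Yortor and Rungor (B7), but Rungor is never earned. Xelren would need Eldkel, Orbrax, and Irdval (B1), but Orbrax is never earned.

Marlam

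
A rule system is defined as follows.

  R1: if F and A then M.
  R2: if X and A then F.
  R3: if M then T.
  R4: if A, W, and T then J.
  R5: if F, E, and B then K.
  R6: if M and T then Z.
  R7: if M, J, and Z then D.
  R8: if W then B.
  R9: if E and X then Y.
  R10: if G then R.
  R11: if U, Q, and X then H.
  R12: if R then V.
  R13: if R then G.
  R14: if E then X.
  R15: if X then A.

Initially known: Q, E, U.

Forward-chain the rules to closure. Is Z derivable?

From E, R14 gives X.
X holds, so A follows (R15).
From X and A, R2 gives F.
From F and A, R1 gives M.
From M, R3 gives T.
From M and T, R6 gives Z.

Yes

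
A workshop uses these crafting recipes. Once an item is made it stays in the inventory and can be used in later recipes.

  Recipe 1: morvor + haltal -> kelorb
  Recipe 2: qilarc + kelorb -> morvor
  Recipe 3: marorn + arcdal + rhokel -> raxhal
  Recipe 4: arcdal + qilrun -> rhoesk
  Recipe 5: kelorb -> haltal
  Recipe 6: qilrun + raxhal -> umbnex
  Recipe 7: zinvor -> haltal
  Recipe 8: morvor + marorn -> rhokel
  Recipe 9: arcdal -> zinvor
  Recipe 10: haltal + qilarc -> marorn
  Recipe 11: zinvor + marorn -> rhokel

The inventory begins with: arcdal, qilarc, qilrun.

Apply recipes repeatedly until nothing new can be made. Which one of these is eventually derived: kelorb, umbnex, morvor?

arcdal -> zinvor (Recipe 9).
zinvor -> haltal (Recipe 7).
haltal + qilarc -> marorn (Recipe 10).
Using Recipe 11, zinvor and marorn make rhokel.
marorn + arcdal + rhokel -> raxhal (Recipe 3).
qilrun + raxhal -> umbnex (Recipe 6).
kelorb would need morvor and haltal (Recipe 1), but morvor is never obtained. morvor would need qilarc and kelorb (Recipe 2), but kelorb is never obtained.

umbnex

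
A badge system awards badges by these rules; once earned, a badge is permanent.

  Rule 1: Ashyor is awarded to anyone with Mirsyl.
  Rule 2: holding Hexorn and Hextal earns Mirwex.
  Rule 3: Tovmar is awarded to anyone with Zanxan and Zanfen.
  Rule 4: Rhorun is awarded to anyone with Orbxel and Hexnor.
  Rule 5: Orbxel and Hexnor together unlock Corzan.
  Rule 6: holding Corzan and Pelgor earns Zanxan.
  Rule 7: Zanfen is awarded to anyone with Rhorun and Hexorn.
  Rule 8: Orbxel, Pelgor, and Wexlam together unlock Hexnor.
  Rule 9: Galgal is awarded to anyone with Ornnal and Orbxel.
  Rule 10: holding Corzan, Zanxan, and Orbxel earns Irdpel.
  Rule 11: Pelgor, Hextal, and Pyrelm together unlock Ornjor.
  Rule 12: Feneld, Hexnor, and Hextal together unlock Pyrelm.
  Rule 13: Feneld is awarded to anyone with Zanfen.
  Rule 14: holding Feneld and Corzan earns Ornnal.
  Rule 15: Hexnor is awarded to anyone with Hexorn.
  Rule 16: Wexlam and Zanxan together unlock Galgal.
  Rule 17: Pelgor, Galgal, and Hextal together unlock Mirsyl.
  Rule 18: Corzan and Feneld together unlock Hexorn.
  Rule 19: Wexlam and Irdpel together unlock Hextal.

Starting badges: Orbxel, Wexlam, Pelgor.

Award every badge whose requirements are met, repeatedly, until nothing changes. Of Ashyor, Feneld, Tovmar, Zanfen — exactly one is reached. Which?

Ashyor

With Orbxel, Pelgor, and Wexlam, Hexnor is earned (Rule 8).
With Orbxel and Hexnor, Corzan is earned (Rule 5).
With Corzan and Pelgor, Zanxan is earned (Rule 6).
With Corzan, Zanxan, and Orbxel, Irdpel is earned (Rule 10).
With Wexlam and Zanxan, Galgal is earned (Rule 16).
With Wexlam and Irdpel, Hextal is earned (Rule 19).
With Pelgor, Galgal, and Hextal, Mirsyl is earned (Rule 17).
With Mirsyl, Ashyor is earned (Rule 1).
Feneld would need Zanfen (Rule 13), but Zanfen is never earned. Tovmar would need Zanxan and Zanfen (Rule 3), but Zanfen is never earned. Zanfen would need Rhorun and Hexorn (Rule 7), but Hexorn is never earned.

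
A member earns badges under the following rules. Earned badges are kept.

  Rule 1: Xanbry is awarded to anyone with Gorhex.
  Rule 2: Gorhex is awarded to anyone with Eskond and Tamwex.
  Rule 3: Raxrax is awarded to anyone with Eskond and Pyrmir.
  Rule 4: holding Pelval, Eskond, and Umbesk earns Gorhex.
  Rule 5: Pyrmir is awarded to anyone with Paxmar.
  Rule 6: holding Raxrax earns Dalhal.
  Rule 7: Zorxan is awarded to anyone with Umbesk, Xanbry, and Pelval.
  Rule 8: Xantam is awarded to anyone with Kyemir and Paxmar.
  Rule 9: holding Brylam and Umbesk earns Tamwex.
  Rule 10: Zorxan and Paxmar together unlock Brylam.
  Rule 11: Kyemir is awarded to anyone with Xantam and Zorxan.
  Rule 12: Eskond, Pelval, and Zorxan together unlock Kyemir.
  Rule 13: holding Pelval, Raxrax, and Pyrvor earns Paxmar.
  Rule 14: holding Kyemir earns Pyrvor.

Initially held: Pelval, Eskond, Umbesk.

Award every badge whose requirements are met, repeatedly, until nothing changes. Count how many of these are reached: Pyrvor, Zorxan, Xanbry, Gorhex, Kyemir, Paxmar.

5

With Pelval, Eskond, and Umbesk, Gorhex is earned (Rule 4).
With Gorhex, Xanbry is earned (Rule 1).
With Umbesk, Xanbry, and Pelval, Zorxan is earned (Rule 7).
With Eskond, Pelval, and Zorxan, Kyemir is earned (Rule 12).
With Kyemir, Pyrvor is earned (Rule 14).
Pyrvor: reached.
Zorxan: reached.
Xanbry: reached.
Gorhex: reached.
Kyemir: reached.
Paxmar would need Pelval, Raxrax, and Pyrvor (Rule 13), but Raxrax is never earned.
Reached: Pyrvor, Zorxan, Xanbry, Gorhex, and Kyemir — 5 of the 6.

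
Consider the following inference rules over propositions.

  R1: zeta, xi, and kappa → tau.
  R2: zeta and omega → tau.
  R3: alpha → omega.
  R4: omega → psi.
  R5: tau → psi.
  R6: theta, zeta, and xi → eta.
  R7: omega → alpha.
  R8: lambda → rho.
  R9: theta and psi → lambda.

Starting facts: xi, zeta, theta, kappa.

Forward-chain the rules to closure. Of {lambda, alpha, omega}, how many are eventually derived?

From zeta, xi, and kappa, R1 gives tau.
tau holds, so psi follows (R5).
From theta and psi, R9 gives lambda.
lambda: reached.
alpha would need omega (R7), but omega is never established.
omega would need alpha (R3), but alpha is never established.
Reached: lambda — 1 of the 3.

1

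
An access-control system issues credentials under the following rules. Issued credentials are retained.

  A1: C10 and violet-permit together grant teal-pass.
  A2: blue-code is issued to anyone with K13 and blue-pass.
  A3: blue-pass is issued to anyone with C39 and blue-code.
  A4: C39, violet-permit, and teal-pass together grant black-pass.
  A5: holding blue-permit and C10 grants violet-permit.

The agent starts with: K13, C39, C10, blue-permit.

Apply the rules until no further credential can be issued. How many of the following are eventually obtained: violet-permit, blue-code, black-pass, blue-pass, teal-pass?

3

Holding blue-permit and C10 grants violet-permit (A5).
Holding C10 and violet-permit grants teal-pass (A1).
Holding C39, violet-permit, and teal-pass grants black-pass (A4).
violet-permit: reached.
blue-code would need K13 and blue-pass (A2), but blue-pass is never granted.
black-pass: reached.
blue-pass would need C39 and blue-code (A3), but blue-code is never granted.
teal-pass: reached.
Reached: violet-permit, black-pass, and teal-pass — 3 of the 5.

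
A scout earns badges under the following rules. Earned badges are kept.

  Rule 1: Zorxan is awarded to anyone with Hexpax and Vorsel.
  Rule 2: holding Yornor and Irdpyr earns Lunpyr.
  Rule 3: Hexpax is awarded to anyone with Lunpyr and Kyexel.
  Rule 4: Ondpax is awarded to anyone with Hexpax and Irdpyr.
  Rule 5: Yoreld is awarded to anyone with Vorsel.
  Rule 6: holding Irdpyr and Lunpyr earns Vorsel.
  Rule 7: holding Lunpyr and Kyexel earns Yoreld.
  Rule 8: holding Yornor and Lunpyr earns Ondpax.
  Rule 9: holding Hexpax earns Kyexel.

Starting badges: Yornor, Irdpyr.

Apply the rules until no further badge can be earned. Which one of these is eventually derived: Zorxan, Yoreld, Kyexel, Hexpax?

With Yornor and Irdpyr, Lunpyr is earned (Rule 2).
With Irdpyr and Lunpyr, Vorsel is earned (Rule 6).
With Vorsel, Yoreld is earned (Rule 5).
Kyexel would need Hexpax (Rule 9), but Hexpax is never earned. Hexpax would need Lunpyr and Kyexel (Rule 3), but Kyexel is never earned. Zorxan would need Hexpax and Vorsel (Rule 1), but Hexpax is never earned.

Yoreld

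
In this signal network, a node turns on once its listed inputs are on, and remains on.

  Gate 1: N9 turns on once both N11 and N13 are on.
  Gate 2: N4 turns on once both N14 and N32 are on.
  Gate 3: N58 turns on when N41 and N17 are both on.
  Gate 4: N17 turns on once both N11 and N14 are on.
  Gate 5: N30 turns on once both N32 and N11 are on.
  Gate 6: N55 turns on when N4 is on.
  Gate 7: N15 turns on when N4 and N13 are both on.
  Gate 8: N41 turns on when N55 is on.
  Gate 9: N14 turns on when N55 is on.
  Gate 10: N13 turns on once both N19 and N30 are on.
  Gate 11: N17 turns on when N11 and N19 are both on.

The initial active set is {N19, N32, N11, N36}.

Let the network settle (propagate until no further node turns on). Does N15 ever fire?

N15 would need N4 and N13 (Gate 7), but N4 never turns on.

No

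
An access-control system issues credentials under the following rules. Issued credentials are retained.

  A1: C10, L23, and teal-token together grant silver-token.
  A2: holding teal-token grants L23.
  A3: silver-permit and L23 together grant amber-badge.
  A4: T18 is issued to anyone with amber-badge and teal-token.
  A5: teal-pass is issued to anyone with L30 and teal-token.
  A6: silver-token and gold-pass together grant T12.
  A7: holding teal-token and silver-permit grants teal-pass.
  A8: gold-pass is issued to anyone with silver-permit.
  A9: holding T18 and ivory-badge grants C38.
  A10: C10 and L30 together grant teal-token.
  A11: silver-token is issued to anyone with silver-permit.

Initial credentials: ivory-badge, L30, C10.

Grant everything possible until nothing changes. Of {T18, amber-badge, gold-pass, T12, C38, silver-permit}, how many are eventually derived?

T18 would need amber-badge and teal-token (A4), but amber-badge is never granted.
amber-badge would need silver-permit and L23 (A3), but silver-permit is never granted.
gold-pass would need silver-permit (A8), but silver-permit is never granted.
T12 would need silver-token and gold-pass (A6), but gold-pass is never granted.
C38 would need T18 and ivory-badge (A9), but T18 is never granted.
No rule produces silver-permit, and it is not given.
None of the 6 are reached.

0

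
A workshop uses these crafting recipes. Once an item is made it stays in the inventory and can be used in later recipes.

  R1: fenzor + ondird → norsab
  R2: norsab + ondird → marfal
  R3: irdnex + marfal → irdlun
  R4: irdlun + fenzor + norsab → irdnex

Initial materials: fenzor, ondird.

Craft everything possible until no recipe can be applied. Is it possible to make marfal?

Using R1, fenzor and ondird make norsab.
Using R2, norsab and ondird make marfal.

Yes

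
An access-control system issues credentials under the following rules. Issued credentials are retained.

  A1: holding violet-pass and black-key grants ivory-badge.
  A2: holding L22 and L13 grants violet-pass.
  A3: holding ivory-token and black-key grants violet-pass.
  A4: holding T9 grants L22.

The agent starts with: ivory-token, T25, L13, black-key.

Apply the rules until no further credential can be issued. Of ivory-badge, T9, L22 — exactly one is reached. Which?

ivory-badge

Holding ivory-token and black-key grants violet-pass (A3).
Holding violet-pass and black-key grants ivory-badge (A1).
No rule produces T9, and it is not given. L22 would need T9 (A4), but T9 is never granted.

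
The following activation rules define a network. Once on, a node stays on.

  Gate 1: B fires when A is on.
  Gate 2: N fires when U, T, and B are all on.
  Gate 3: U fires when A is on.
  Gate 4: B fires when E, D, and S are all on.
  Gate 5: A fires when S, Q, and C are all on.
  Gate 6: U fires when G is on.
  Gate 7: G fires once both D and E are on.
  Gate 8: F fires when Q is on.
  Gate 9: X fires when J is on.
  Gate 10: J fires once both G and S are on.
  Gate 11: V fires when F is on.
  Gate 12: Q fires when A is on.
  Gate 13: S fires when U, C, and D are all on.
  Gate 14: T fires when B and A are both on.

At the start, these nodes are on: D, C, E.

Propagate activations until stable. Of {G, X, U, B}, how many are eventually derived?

4

D and E are on, so G fires (Gate 7).
G is on, so U fires (Gate 6).
Gate 13: U, C, and D on → S on.
Gate 4: E, D, and S on → B on.
G and S are on, so J fires (Gate 10).
Gate 9: J on → X on.
G: reached.
X: reached.
U: reached.
B: reached.
All 4 are reached.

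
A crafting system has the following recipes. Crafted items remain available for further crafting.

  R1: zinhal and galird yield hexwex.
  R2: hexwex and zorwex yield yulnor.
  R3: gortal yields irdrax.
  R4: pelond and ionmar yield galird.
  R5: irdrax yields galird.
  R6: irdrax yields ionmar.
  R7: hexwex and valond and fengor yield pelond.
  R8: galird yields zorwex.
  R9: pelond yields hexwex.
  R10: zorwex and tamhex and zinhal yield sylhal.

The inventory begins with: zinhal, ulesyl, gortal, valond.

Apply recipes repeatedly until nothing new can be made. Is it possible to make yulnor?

Yes

gortal → irdrax (R3).
irdrax → galird (R5).
galird → zorwex (R8).
zinhal and galird → hexwex (R1).
hexwex and zorwex → yulnor (R2).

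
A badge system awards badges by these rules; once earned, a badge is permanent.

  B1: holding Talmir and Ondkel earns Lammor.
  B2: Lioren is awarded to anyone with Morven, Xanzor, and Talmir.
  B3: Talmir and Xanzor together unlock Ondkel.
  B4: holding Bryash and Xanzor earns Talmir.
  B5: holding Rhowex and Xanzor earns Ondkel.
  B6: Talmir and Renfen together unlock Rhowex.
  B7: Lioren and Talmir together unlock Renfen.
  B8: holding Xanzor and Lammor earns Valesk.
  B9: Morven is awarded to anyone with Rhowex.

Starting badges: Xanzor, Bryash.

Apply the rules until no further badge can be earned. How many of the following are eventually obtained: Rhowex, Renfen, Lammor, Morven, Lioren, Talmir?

With Bryash and Xanzor, Talmir is earned (B4).
With Talmir and Xanzor, Ondkel is earned (B3).
With Talmir and Ondkel, Lammor is earned (B1).
Rhowex would need Talmir and Renfen (B6), but Renfen is never earned.
Renfen would need Lioren and Talmir (B7), but Lioren is never earned.
Lammor: reached.
Morven would need Rhowex (B9), but Rhowex is never earned.
Lioren would need Morven, Xanzor, and Talmir (B2), but Morven is never earned.
Talmir: reached.
Reached: Lammor and Talmir — 2 of the 6.

2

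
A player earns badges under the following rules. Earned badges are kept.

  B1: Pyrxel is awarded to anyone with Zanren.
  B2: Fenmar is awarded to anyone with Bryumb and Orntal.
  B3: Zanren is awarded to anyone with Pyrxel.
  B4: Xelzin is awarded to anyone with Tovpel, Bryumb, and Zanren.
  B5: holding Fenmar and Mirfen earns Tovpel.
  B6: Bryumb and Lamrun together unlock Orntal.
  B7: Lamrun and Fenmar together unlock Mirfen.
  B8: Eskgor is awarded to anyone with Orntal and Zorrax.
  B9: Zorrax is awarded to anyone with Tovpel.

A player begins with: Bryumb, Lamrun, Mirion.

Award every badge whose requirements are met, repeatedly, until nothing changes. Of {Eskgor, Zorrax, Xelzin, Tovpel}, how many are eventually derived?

3

With Bryumb and Lamrun, Orntal is earned (B6).
With Bryumb and Orntal, Fenmar is earned (B2).
With Lamrun and Fenmar, Mirfen is earned (B7).
With Fenmar and Mirfen, Tovpel is earned (B5).
With Tovpel, Zorrax is earned (B9).
With Orntal and Zorrax, Eskgor is earned (B8).
Eskgor: reached.
Zorrax: reached.
Xelzin would need Tovpel, Bryumb, and Zanren (B4), but Zanren is never earned.
Tovpel: reached.
Reached: Eskgor, Zorrax, and Tovpel — 3 of the 4.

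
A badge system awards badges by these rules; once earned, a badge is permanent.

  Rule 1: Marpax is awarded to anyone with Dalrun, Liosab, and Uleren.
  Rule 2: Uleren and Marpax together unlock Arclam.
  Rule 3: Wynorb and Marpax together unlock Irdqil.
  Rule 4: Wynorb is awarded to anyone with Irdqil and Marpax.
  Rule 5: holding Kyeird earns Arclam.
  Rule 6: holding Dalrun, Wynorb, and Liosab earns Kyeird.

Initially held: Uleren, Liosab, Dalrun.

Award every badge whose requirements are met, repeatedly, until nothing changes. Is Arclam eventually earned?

With Dalrun, Liosab, and Uleren, Marpax is earned (Rule 1).
With Uleren and Marpax, Arclam is earned (Rule 2).

Yes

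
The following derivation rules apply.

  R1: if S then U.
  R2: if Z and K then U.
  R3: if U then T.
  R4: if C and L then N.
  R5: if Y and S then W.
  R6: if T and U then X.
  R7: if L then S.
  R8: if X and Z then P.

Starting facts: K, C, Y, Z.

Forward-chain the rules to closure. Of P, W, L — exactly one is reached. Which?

From Z and K, R2 gives U.
U holds, so T follows (R3).
From T and U, R6 gives X.
X and Z hold, so P follows (R8).
No rule produces L, and it is not given. W would need Y and S (R5), but S is never established.

P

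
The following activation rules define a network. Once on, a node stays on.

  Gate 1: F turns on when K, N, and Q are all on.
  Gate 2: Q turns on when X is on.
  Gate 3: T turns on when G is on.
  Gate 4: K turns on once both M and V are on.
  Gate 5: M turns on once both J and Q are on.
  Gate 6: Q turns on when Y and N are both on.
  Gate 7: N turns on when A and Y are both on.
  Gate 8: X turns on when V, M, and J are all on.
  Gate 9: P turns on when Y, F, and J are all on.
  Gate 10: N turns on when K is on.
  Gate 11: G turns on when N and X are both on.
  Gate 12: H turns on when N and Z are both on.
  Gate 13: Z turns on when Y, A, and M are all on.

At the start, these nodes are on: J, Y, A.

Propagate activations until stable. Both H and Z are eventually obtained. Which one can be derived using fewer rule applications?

Z: Gate 7: A and Y on → N on. Gate 6: Y and N on → Q on. Gate 5: J and Q on → M on. Gate 13: Y, A, and M on → Z on. [4 rule applications]
H: A and Y are on, so N turns on (Gate 7). Gate 6: Y and N on → Q on. Gate 5: J and Q on → M on. Y, A, and M are on, so Z turns on (Gate 13). N and Z are on, so H turns on (Gate 12). [5 rule applications]
Z needs fewer.

Z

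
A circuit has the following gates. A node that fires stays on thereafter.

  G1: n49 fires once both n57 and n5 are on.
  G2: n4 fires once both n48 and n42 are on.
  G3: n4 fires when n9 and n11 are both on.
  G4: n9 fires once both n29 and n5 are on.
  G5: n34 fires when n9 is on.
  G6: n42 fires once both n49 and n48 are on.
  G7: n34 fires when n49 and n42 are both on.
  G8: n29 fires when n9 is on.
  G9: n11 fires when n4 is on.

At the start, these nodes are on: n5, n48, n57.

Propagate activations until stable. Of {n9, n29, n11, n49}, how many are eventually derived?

G1: n57 and n5 on → n49 on.
n49 and n48 are on, so n42 fires (G6).
n48 and n42 are on, so n4 fires (G2).
n4 is on, so n11 fires (G9).
n9 would need n29 and n5 (G4), but n29 never turns on.
n29 would need n9 (G8), but n9 never turns on.
n11: reached.
n49: reached.
Reached: n11 and n49 — 2 of the 4.

2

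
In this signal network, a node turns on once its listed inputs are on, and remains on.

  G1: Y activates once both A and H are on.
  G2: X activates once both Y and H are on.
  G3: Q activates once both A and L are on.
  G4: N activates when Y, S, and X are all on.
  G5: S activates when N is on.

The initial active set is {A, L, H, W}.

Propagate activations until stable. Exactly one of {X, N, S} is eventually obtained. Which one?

G1: A and H on → Y on.
Y and H are on, so X activates (G2).
N would need Y, S, and X (G4), but S never turns on. S would need N (G5), but N never turns on.

X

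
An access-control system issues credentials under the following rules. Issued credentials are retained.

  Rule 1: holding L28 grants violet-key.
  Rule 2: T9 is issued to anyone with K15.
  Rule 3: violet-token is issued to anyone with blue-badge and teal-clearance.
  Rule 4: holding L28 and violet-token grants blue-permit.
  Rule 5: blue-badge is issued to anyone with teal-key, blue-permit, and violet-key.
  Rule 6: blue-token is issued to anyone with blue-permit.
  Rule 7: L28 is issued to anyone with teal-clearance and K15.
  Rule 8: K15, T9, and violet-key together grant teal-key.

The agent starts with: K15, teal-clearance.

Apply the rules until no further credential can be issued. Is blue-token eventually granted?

blue-token would need blue-permit (Rule 6), but blue-permit is never granted.

No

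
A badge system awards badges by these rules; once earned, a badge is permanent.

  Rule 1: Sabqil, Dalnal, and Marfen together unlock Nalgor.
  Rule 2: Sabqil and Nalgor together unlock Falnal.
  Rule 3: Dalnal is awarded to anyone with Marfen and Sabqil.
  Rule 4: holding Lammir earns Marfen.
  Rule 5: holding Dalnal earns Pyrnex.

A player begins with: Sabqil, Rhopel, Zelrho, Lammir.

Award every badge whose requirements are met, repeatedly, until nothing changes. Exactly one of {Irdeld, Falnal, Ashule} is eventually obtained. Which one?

Falnal

With Lammir, Marfen is earned (Rule 4).
With Marfen and Sabqil, Dalnal is earned (Rule 3).
With Sabqil, Dalnal, and Marfen, Nalgor is earned (Rule 1).
With Sabqil and Nalgor, Falnal is earned (Rule 2).
No rule produces Ashule, and it is not given. No rule produces Irdeld, and it is not given.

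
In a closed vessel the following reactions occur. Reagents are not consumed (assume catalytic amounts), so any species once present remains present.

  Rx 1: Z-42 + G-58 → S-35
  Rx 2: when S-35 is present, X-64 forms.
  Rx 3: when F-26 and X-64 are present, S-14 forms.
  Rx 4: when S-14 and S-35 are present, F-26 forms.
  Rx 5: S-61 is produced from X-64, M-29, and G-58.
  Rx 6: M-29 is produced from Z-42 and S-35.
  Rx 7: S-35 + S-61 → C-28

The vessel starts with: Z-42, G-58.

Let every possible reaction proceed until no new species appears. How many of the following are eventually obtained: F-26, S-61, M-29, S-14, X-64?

Z-42 and G-58 present → S-35 forms (Rx 1).
S-35 present → X-64 forms (Rx 2).
Z-42 and S-35 present → M-29 forms (Rx 6).
X-64, M-29, and G-58 present → S-61 forms (Rx 5).
F-26 would need S-14 and S-35 (Rx 4), but S-14 never forms.
S-61: reached.
M-29: reached.
S-14 would need F-26 and X-64 (Rx 3), but F-26 never forms.
X-64: reached.
Reached: S-61, M-29, and X-64 — 3 of the 5.

3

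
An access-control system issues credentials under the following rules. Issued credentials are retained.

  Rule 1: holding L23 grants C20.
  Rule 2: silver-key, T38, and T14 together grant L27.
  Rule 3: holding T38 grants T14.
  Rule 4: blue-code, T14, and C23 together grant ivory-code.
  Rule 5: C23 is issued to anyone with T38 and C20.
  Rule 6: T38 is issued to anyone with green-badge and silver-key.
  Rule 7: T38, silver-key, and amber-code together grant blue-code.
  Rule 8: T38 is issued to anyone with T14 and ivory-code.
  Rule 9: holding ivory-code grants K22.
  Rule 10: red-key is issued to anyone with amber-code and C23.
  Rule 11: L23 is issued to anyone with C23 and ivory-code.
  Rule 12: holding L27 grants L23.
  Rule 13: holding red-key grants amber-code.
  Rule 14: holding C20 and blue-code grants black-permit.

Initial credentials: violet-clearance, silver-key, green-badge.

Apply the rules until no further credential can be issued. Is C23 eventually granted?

Holding green-badge and silver-key grants T38 (Rule 6).
Holding T38 grants T14 (Rule 3).
Holding silver-key, T38, and T14 grants L27 (Rule 2).
Holding L27 grants L23 (Rule 12).
Holding L23 grants C20 (Rule 1).
Holding T38 and C20 grants C23 (Rule 5).

Yes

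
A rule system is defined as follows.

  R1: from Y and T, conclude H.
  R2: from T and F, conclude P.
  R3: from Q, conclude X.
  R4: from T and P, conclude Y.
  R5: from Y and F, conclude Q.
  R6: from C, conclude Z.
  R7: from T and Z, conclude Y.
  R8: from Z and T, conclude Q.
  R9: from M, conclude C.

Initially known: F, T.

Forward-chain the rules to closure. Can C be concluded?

C would need M (R9), but M is never established.

No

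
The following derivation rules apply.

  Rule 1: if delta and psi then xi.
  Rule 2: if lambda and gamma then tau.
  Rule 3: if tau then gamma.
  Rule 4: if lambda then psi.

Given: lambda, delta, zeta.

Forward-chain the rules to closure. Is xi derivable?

lambda holds, so psi follows (Rule 4).
delta and psi hold, so xi follows (Rule 1).

Yes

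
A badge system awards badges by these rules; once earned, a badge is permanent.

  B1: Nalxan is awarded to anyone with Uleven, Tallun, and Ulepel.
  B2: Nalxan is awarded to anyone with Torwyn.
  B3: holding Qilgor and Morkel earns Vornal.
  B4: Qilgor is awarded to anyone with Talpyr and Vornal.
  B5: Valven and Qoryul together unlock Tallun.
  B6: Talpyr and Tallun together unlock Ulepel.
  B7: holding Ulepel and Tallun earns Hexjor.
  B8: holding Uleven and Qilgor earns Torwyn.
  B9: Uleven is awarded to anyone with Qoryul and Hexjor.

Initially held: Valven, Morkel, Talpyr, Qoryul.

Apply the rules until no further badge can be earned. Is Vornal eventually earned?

Vornal would need Qilgor and Morkel (B3), but Qilgor is never earned.

No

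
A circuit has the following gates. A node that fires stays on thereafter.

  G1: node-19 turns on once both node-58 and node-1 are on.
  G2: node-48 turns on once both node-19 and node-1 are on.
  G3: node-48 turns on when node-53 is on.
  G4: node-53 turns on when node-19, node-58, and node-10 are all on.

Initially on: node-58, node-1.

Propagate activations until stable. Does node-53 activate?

No

node-53 would need node-19, node-58, and node-10 (G4), but node-10 never turns on.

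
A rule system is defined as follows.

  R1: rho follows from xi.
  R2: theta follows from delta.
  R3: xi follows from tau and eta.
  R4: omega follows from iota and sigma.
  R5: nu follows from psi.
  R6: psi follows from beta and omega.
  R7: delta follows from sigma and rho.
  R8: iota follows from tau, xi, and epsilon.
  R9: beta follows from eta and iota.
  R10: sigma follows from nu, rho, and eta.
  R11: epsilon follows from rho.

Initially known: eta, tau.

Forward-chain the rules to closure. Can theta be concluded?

theta would need delta (R2), but delta is never established.

No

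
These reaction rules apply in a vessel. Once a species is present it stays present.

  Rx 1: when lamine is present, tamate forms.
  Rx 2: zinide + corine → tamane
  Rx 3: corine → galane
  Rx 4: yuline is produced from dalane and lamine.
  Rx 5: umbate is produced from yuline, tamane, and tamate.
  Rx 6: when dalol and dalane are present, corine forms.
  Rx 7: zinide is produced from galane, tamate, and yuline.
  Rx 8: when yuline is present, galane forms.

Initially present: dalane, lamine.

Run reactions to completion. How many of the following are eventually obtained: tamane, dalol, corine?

tamane would need zinide and corine (Rx 2), but corine never forms.
No rule produces dalol, and it is not given.
corine would need dalol and dalane (Rx 6), but dalol never forms.
None of the 3 are reached.

0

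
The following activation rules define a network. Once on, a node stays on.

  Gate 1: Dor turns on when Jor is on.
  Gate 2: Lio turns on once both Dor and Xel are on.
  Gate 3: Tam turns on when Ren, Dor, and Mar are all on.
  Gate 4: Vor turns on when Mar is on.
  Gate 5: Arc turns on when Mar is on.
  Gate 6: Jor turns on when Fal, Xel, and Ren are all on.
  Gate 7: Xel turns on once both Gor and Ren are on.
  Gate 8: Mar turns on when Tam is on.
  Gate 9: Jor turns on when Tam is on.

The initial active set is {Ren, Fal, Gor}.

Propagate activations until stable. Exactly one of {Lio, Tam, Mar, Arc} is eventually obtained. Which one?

Lio

Gor and Ren are on, so Xel turns on (Gate 7).
Gate 6: Fal, Xel, and Ren on → Jor on.
Jor is on, so Dor turns on (Gate 1).
Dor and Xel are on, so Lio turns on (Gate 2).
Tam would need Ren, Dor, and Mar (Gate 3), but Mar never turns on. Arc would need Mar (Gate 5), but Mar never turns on. Mar would need Tam (Gate 8), but Tam never turns on.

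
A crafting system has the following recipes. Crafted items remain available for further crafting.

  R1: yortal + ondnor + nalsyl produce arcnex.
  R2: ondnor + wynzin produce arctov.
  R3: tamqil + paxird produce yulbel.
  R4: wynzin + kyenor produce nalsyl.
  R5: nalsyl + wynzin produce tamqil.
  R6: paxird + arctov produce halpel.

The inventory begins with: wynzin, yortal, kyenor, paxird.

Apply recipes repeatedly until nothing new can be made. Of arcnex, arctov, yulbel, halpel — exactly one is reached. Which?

wynzin + kyenor → nalsyl (R4).
nalsyl + wynzin → tamqil (R5).
Using R3, tamqil and paxird make yulbel.
arcnex would need yortal, ondnor, and nalsyl (R1), but ondnor is never obtained. halpel would need paxird and arctov (R6), but arctov is never obtained. arctov would need ondnor and wynzin (R2), but ondnor is never obtained.

yulbel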